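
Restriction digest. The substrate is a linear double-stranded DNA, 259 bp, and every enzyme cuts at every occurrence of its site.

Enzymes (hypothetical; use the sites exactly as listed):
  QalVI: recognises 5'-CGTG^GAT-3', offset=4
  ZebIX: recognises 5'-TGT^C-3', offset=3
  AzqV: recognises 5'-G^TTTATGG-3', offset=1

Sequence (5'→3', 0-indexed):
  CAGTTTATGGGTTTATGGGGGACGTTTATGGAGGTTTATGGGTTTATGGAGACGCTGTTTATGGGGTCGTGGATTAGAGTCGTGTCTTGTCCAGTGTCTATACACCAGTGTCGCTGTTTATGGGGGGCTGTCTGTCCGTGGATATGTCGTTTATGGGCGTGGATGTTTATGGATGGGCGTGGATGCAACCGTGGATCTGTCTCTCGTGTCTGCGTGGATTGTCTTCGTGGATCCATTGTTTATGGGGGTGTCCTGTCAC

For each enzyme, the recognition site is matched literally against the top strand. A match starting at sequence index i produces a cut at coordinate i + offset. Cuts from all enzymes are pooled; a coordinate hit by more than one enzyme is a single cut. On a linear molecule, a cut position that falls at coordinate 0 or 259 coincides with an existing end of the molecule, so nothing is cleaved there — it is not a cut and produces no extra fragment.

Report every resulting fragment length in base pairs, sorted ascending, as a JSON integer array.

Per-enzyme occurrences:
  QalVI CGTGGAT/4: at [67, 136, 157, 177, 189, 212, 225] ⇒ [71, 140, 161, 181, 193, 216, 229]
  ZebIX TGTC/3: at [82, 87, 94, 108, 128, 132, 144, 197, 206, 219, 248, 253] ⇒ [85, 90, 97, 111, 131, 135, 147, 200, 209, 222, 251, 256]
  AzqV GTTTATGG/1: at [2, 10, 23, 33, 41, 56, 115, 148, 164, 237] ⇒ [3, 11, 24, 34, 42, 57, 116, 149, 165, 238]

Pooled cuts: [3, 11, 24, 34, 42, 57, 71, 85, 90, 97, 111, 116, 131, 135, 140, 147, 149, 161, 165, 181, 193, 200, 209, 216, 222, 229, 238, 251, 256]

Fragment lengths:
  [0,3): 3 bp
  [3,11): 8 bp
  [11,24): 13 bp
  [24,34): 10 bp
  [34,42): 8 bp
  [42,57): 15 bp
  [57,71): 14 bp
  [71,85): 14 bp
  [85,90): 5 bp
  [90,97): 7 bp
  [97,111): 14 bp
  [111,116): 5 bp
  [116,131): 15 bp
  [131,135): 4 bp
  [135,140): 5 bp
  [140,147): 7 bp
  [147,149): 2 bp
  [149,161): 12 bp
  [161,165): 4 bp
  [165,181): 16 bp
  [181,193): 12 bp
  [193,200): 7 bp
  [200,209): 9 bp
  [209,216): 7 bp
  [216,222): 6 bp
  [222,229): 7 bp
  [229,238): 9 bp
  [238,251): 13 bp
  [251,256): 5 bp
  [256,259): 3 bp

[2,3,3,4,4,5,5,5,5,6,7,7,7,7,7,8,8,9,9,10,12,12,13,13,14,14,14,15,15,16]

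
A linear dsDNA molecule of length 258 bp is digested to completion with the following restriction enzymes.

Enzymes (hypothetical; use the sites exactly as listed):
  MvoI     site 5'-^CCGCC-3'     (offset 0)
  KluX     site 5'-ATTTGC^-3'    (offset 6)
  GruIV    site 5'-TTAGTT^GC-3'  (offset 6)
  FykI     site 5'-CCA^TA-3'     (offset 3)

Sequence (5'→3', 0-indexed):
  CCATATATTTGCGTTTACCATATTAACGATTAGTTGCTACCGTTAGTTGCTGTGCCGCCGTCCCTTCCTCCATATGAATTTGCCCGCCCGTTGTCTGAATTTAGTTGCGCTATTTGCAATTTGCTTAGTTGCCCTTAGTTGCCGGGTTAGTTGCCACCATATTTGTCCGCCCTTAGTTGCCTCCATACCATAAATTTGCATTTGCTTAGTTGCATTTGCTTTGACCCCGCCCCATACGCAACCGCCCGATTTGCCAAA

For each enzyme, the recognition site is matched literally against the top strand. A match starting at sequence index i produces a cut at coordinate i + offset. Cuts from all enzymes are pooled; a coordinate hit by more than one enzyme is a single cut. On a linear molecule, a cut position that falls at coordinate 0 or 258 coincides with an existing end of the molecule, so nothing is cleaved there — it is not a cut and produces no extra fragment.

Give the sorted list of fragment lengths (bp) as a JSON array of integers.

[3,4,5,6,6,6,6,7,7,7,7,7,7,8,8,8,9,9,10,11,11,12,12,13,13,15,18,23]

Site scan:
  MvoI (CCGCC, off=0): starts [54, 83, 166, 226, 241] → cuts [54, 83, 166, 226, 241]
  KluX (ATTTGC, off=6): starts [6, 77, 111, 118, 193, 199, 213, 248] → cuts [12, 83, 117, 124, 199, 205, 219, 254]
  GruIV (TTAGTTGC, off=6): starts [29, 42, 100, 124, 134, 146, 172, 205] → cuts [35, 48, 106, 130, 140, 152, 178, 211]
  FykI (CCATA, off=3): starts [0, 17, 69, 156, 182, 187, 231] → cuts [3, 20, 72, 159, 185, 190, 234]

Pooled cuts: [3, 12, 20, 35, 48, 54, 72, 83, 106, 117, 124, 130, 140, 152, 159, 166, 178, 185, 190, 199, 205, 211, 219, 226, 234, 241, 254]

Fragment lengths:
  [0,3): 3 bp
  [3,12): 9 bp
  [12,20): 8 bp
  [20,35): 15 bp
  [35,48): 13 bp
  [48,54): 6 bp
  [54,72): 18 bp
  [72,83): 11 bp
  [83,106): 23 bp
  [106,117): 11 bp
  [117,124): 7 bp
  [124,130): 6 bp
  [130,140): 10 bp
  [140,152): 12 bp
  [152,159): 7 bp
  [159,166): 7 bp
  [166,178): 12 bp
  [178,185): 7 bp
  [185,190): 5 bp
  [190,199): 9 bp
  [199,205): 6 bp
  [205,211): 6 bp
  [211,219): 8 bp
  [219,226): 7 bp
  [226,234): 8 bp
  [234,241): 7 bp
  [241,254): 13 bp
  [254,258): 4 bp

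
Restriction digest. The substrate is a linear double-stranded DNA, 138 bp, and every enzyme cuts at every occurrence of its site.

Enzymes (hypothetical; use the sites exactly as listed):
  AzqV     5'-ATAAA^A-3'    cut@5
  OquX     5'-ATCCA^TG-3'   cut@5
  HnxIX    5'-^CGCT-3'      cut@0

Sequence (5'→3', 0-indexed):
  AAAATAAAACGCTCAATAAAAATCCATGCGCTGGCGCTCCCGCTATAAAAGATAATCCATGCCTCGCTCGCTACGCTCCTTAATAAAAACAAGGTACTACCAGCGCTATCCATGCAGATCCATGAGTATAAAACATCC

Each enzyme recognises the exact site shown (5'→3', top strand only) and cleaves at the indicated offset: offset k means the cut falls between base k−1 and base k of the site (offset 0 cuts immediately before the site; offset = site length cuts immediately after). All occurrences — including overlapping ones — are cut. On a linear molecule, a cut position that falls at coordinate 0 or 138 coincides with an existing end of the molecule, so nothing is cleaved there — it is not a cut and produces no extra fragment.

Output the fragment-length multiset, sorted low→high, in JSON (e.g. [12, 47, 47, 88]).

[1,2,4,5,5,6,6,6,6,8,9,9,10,10,10,11,14,16]

Per-enzyme occurrences:
  AzqV ATAAAA/5: at [3, 15, 44, 82, 127] ⇒ [8, 20, 49, 87, 132]
  OquX ATCCATG/5: at [21, 54, 107, 117] ⇒ [26, 59, 112, 122]
  HnxIX CGCT/0: at [9, 28, 34, 40, 64, 68, 73, 103] ⇒ [9, 28, 34, 40, 64, 68, 73, 103]

All cut coordinates (distinct, sorted): [8, 9, 20, 26, 28, 34, 40, 49, 59, 64, 68, 73, 87, 103, 112, 122, 132]

Fragment lengths:
  [0,8): 8 bp
  [8,9): 1 bp
  [9,20): 11 bp
  [20,26): 6 bp
  [26,28): 2 bp
  [28,34): 6 bp
  [34,40): 6 bp
  [40,49): 9 bp
  [49,59): 10 bp
  [59,64): 5 bp
  [64,68): 4 bp
  [68,73): 5 bp
  [73,87): 14 bp
  [87,103): 16 bp
  [103,112): 9 bp
  [112,122): 10 bp
  [122,132): 10 bp
  [132,138): 6 bp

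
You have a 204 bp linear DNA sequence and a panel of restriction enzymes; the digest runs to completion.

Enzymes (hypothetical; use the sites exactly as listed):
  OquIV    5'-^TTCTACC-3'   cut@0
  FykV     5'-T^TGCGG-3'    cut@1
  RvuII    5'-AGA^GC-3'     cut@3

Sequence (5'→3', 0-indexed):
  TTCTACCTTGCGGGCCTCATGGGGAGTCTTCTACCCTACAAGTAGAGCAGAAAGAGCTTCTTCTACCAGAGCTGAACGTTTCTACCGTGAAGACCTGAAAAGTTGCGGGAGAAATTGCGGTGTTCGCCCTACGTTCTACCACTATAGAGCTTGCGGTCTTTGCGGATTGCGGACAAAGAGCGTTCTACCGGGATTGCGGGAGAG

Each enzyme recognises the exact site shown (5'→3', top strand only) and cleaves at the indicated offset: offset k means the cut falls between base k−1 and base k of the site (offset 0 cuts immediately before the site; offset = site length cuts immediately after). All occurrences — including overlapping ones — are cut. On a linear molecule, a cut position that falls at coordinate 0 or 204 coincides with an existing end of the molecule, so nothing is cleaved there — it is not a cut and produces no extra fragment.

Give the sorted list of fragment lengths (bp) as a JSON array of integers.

Per-enzyme occurrences:
  OquIV (TTCTACC, off=0): starts [0, 28, 60, 79, 133, 182] → cuts [28, 60, 79, 133, 182] (position 0 is a terminus of the linear molecule — no cut)
  FykV (TTGCGG, off=1): starts [7, 102, 114, 150, 159, 166, 193] → cuts [8, 103, 115, 151, 160, 167, 194]
  RvuII (AGAGC, off=3): starts [43, 52, 67, 145, 176] → cuts [46, 55, 70, 148, 179]

Pooled cuts: [8, 28, 46, 55, 60, 70, 79, 103, 115, 133, 148, 151, 160, 167, 179, 182, 194]

Fragments:
  [0,8): 8 bp
  [8,28): 20 bp
  [28,46): 18 bp
  [46,55): 9 bp
  [55,60): 5 bp
  [60,70): 10 bp
  [70,79): 9 bp
  [79,103): 24 bp
  [103,115): 12 bp
  [115,133): 18 bp
  [133,148): 15 bp
  [148,151): 3 bp
  [151,160): 9 bp
  [160,167): 7 bp
  [167,179): 12 bp
  [179,182): 3 bp
  [182,194): 12 bp
  [194,204): 10 bp

[3,3,5,7,8,9,9,9,10,10,12,12,12,15,18,18,20,24]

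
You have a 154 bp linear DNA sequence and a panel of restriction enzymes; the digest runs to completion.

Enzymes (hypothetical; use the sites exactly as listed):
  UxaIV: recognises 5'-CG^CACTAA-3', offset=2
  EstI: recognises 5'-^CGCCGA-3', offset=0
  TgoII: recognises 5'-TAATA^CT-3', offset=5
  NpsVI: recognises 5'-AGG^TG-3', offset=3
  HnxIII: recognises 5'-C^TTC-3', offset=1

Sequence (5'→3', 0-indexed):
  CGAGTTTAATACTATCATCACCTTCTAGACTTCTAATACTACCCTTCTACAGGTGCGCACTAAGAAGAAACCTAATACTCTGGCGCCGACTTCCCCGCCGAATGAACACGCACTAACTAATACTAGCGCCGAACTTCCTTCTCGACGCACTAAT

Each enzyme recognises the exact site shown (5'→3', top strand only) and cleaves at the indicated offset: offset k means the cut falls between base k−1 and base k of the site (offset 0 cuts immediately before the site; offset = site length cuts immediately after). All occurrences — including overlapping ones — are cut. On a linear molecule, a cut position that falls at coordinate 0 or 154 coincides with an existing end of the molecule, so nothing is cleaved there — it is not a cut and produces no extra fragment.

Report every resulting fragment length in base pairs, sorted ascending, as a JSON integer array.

Site scan:
  UxaIV (CGCACTAA, off=2): starts [55, 108, 145] → cuts [57, 110, 147]
  EstI (CGCCGA, off=0): starts [83, 95, 126] → cuts [83, 95, 126]
  TgoII (TAATACT, off=5): starts [6, 33, 72, 117] → cuts [11, 38, 77, 122]
  NpsVI (AGGTG, off=3): starts [50] → cuts [53]
  HnxIII (CTTC, off=1): starts [21, 29, 43, 89, 133, 137] → cuts [22, 30, 44, 90, 134, 138]

Pooled cuts: [11, 22, 30, 38, 44, 53, 57, 77, 83, 90, 95, 110, 122, 126, 134, 138, 147]

Fragments:
  [0,11): 11 bp
  [11,22): 11 bp
  [22,30): 8 bp
  [30,38): 8 bp
  [38,44): 6 bp
  [44,53): 9 bp
  [53,57): 4 bp
  [57,77): 20 bp
  [77,83): 6 bp
  [83,90): 7 bp
  [90,95): 5 bp
  [95,110): 15 bp
  [110,122): 12 bp
  [122,126): 4 bp
  [126,134): 8 bp
  [134,138): 4 bp
  [138,147): 9 bp
  [147,154): 7 bp

[4,4,4,5,6,6,7,7,8,8,8,9,9,11,11,12,15,20]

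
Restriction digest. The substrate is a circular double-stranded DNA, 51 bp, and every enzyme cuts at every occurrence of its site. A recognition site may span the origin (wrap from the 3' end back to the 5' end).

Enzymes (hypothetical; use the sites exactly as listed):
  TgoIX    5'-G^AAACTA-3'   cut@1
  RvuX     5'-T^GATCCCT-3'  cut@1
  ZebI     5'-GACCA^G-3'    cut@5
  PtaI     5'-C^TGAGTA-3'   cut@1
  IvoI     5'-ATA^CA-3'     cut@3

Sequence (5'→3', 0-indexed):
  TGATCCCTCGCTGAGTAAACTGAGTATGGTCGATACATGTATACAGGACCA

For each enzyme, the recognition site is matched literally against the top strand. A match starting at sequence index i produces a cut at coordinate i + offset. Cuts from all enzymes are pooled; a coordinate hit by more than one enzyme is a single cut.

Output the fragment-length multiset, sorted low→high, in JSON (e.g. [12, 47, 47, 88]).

Scan for sites:
  TgoIX (GAAACTA, off=1): no sites
  RvuX (TGATCCCT, off=1): starts [0] → cuts [1]
  ZebI (GACCAG, off=5): no sites
  PtaI (CTGAGTA, off=1): starts [10, 19] → cuts [11, 20]
  IvoI (ATACA, off=3): starts [32, 40] → cuts [35, 43]

All cut coordinates (distinct, sorted): [1, 11, 20, 35, 43]

Fragment lengths:
  1→11: 10 bp
  11→20: 9 bp
  20→35: 15 bp
  35→43: 8 bp
  43→1 (wrap): 51-43+1 = 9 bp

[8,9,9,10,15]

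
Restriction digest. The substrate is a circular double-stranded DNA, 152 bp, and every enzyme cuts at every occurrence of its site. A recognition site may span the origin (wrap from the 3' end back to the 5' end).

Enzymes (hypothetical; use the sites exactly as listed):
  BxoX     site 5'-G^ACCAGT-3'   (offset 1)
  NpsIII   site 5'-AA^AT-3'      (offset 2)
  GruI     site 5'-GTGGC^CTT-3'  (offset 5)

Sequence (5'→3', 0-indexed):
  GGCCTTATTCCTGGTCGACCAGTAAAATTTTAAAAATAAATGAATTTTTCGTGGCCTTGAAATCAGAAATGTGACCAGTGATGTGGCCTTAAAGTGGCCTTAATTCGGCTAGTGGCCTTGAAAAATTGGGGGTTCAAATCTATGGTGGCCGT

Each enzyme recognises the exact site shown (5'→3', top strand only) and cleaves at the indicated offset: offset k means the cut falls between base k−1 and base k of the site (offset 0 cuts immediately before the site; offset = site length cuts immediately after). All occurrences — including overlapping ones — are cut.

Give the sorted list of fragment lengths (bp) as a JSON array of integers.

[4,5,6,7,8,9,9,11,13,14,14,16,18,18]

Per-enzyme occurrences:
  BxoX (GACCAGT, off=1): starts [16, 72] → cuts [17, 73]
  NpsIII (AAAT, off=2): starts [24, 33, 37, 59, 66, 122, 135] → cuts [26, 35, 39, 61, 68, 124, 137]
  GruI (GTGGCCTT, off=5): starts [50, 82, 93, 111, 150] → cuts [3, 55, 87, 98, 116]

Pooled cuts: [3, 17, 26, 35, 39, 55, 61, 68, 73, 87, 98, 116, 124, 137]

Fragment lengths:
  3→17: 14 bp
  17→26: 9 bp
  26→35: 9 bp
  35→39: 4 bp
  39→55: 16 bp
  55→61: 6 bp
  61→68: 7 bp
  68→73: 5 bp
  73→87: 14 bp
  87→98: 11 bp
  98→116: 18 bp
  116→124: 8 bp
  124→137: 13 bp
  137→3 (wrap): 152-137+3 = 18 bp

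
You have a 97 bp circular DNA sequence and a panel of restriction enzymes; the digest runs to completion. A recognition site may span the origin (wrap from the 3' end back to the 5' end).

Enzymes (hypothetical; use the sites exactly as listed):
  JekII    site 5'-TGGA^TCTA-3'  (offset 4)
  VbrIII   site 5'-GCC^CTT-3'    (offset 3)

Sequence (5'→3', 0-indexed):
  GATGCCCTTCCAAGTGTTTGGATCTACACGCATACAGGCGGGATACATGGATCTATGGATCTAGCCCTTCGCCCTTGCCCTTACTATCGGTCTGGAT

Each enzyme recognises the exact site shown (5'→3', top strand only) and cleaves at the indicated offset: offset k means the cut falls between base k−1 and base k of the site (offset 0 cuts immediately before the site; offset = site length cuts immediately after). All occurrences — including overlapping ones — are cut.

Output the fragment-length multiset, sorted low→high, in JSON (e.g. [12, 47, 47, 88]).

[6,7,7,8,16,24,29]

Site scan:
  JekII TGGATCTA/4: at [18, 47, 55] ⇒ [22, 51, 59]
  VbrIII GCCCTT/3: at [3, 63, 70, 76] ⇒ [6, 66, 73, 79]

Pooled cuts: [6, 22, 51, 59, 66, 73, 79]

Fragments:
  6→22: 16 bp
  22→51: 29 bp
  51→59: 8 bp
  59→66: 7 bp
  66→73: 7 bp
  73→79: 6 bp
  79→6 (wrap): 97-79+6 = 24 bp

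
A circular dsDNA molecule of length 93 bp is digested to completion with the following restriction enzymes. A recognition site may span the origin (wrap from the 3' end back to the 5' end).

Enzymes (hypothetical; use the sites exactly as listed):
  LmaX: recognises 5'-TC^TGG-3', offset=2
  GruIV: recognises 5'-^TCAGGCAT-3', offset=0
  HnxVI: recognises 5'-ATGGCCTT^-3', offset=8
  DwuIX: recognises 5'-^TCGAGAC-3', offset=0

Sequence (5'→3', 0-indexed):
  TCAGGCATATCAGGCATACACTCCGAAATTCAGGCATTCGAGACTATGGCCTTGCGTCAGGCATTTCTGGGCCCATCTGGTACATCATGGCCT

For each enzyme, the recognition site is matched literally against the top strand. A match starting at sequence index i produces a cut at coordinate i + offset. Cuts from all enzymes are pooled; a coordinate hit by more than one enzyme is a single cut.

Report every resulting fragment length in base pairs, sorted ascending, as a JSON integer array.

[1,3,8,8,10,11,16,16,20]

Per-enzyme occurrences:
  LmaX (TCTGG, off=2): starts [65, 75] → cuts [67, 77]
  GruIV (TCAGGCAT, off=0): starts [0, 9, 29, 56] → cuts [0, 9, 29, 56]
  HnxVI (ATGGCCTT, off=8): starts [45, 86] → cuts [1, 53]
  DwuIX (TCGAGAC, off=0): starts [37] → cuts [37]

All cut coordinates (distinct, sorted): [0, 1, 9, 29, 37, 53, 56, 67, 77]

Fragment lengths:
  0→1: 1 bp
  1→9: 8 bp
  9→29: 20 bp
  29→37: 8 bp
  37→53: 16 bp
  53→56: 3 bp
  56→67: 11 bp
  67→77: 10 bp
  77→0 (wrap): 93-77+0 = 16 bp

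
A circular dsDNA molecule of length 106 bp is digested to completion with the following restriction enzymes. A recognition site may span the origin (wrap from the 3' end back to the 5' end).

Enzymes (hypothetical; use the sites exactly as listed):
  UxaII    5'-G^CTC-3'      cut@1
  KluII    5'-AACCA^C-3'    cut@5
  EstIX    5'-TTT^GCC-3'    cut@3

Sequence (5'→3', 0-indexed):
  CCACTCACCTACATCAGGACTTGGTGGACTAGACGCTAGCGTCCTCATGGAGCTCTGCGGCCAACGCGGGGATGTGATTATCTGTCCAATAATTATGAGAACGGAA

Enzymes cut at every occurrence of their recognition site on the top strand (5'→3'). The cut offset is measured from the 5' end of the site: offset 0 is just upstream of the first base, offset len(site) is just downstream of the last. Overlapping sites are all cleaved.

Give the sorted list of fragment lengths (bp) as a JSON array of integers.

Site scan:
  UxaII GCTC/1: at [51] ⇒ [52]
  KluII AACCAC/5: at [104] ⇒ [3]
  EstIX (TTTGCC, off=3): no sites

All cut coordinates (distinct, sorted): [3, 52]

Fragment lengths:
  3→52: 49 bp
  52→3 (wrap): 106-52+3 = 57 bp

[49,57]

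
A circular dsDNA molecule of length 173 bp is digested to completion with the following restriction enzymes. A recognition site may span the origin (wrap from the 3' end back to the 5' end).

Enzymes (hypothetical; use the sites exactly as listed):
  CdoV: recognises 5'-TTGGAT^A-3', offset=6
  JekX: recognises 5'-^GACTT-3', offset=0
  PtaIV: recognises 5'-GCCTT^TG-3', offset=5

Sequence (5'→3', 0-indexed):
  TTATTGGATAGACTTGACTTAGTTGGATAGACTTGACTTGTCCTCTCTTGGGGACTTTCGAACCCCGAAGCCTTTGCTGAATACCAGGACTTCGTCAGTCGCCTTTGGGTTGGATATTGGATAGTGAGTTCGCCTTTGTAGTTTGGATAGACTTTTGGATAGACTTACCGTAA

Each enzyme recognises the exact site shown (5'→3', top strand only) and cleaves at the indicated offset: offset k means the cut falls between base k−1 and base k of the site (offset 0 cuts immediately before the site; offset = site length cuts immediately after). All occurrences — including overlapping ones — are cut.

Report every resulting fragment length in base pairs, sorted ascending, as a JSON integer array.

[1,1,1,1,5,5,7,10,11,12,13,13,14,18,18,21,22]

Site scan:
  CdoV (TTGGATA, off=6): starts [3, 22, 109, 116, 142, 154] → cuts [9, 28, 115, 122, 148, 160]
  JekX (GACTT, off=0): starts [10, 15, 29, 34, 52, 87, 149, 161] → cuts [10, 15, 29, 34, 52, 87, 149, 161]
  PtaIV (GCCTTTG, off=5): starts [69, 100, 131] → cuts [74, 105, 136]

All cut coordinates (distinct, sorted): [9, 10, 15, 28, 29, 34, 52, 74, 87, 105, 115, 122, 136, 148, 149, 160, 161]

Fragment lengths:
  9→10: 1 bp
  10→15: 5 bp
  15→28: 13 bp
  28→29: 1 bp
  29→34: 5 bp
  34→52: 18 bp
  52→74: 22 bp
  74→87: 13 bp
  87→105: 18 bp
  105→115: 10 bp
  115→122: 7 bp
  122→136: 14 bp
  136→148: 12 bp
  148→149: 1 bp
  149→160: 11 bp
  160→161: 1 bp
  161→9 (wrap): 173-161+9 = 21 bp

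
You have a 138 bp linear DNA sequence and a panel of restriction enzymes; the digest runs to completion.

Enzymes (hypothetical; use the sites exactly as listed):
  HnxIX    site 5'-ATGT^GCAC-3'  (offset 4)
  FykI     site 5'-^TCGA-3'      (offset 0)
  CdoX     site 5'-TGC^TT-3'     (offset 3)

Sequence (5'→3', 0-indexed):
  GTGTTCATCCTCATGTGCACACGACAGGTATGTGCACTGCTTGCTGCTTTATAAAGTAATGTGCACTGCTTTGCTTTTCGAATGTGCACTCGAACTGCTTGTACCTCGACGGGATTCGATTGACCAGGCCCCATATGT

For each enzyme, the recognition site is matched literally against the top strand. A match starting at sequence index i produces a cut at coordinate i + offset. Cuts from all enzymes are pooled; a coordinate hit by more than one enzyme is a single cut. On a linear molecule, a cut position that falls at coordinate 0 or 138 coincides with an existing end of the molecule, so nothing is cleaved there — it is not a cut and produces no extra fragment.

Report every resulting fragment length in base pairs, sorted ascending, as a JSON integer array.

Per-enzyme occurrences:
  HnxIX ATGTGCAC/4: at [12, 29, 58, 81] ⇒ [16, 33, 62, 85]
  FykI TCGA/0: at [77, 89, 105, 115] ⇒ [77, 89, 105, 115]
  CdoX TGCTT/3: at [37, 44, 66, 71, 95] ⇒ [40, 47, 69, 74, 98]

All cut coordinates (distinct, sorted): [16, 33, 40, 47, 62, 69, 74, 77, 85, 89, 98, 105, 115]

Fragments:
  [0,16): 16 bp
  [16,33): 17 bp
  [33,40): 7 bp
  [40,47): 7 bp
  [47,62): 15 bp
  [62,69): 7 bp
  [69,74): 5 bp
  [74,77): 3 bp
  [77,85): 8 bp
  [85,89): 4 bp
  [89,98): 9 bp
  [98,105): 7 bp
  [105,115): 10 bp
  [115,138): 23 bp

[3,4,5,7,7,7,7,8,9,10,15,16,17,23]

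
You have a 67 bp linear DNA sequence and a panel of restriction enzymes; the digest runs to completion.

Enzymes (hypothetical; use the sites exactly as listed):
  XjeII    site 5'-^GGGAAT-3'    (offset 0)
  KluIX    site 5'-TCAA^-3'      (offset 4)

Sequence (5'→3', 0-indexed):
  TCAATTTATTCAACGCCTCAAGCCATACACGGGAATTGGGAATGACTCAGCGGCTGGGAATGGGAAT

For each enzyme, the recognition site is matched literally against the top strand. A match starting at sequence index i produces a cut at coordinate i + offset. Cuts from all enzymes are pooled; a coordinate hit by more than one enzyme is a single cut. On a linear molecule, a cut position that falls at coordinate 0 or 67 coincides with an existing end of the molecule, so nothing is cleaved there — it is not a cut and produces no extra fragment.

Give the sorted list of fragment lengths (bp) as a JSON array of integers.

Site scan:
  XjeII GGGAAT/0: at [30, 37, 55, 61] ⇒ [30, 37, 55, 61]
  KluIX TCAA/4: at [0, 9, 17] ⇒ [4, 13, 21]

Pooled cuts: [4, 13, 21, 30, 37, 55, 61]

Fragments:
  [0,4): 4 bp
  [4,13): 9 bp
  [13,21): 8 bp
  [21,30): 9 bp
  [30,37): 7 bp
  [37,55): 18 bp
  [55,61): 6 bp
  [61,67): 6 bp

[4,6,6,7,8,9,9,18]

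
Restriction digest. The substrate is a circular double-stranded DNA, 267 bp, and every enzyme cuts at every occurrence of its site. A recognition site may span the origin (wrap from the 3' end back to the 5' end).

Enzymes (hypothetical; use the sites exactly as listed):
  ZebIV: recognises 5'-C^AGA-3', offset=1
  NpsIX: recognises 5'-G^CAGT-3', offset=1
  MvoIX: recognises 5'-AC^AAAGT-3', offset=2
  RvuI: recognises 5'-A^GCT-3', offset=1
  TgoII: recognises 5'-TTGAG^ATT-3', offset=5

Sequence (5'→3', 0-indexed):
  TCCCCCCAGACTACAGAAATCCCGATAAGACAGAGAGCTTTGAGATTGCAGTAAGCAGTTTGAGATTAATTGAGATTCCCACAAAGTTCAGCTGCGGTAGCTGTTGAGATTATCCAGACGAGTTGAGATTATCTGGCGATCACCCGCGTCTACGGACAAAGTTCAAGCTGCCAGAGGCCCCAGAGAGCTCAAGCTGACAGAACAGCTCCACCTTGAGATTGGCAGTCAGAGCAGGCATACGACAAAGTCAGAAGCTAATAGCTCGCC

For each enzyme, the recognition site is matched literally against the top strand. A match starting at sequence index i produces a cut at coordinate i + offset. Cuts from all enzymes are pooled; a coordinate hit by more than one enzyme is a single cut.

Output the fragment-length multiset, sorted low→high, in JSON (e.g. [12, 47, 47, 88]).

Per-enzyme occurrences:
  ZebIV (CAGA, off=1): starts [6, 13, 30, 114, 171, 180, 197, 226, 248] → cuts [7, 14, 31, 115, 172, 181, 198, 227, 249]
  NpsIX (GCAGT, off=1): starts [47, 54, 221] → cuts [48, 55, 222]
  MvoIX (ACAAAGT, off=2): starts [80, 155, 241] → cuts [82, 157, 243]
  RvuI (AGCT, off=1): starts [35, 89, 98, 165, 185, 191, 203, 252, 259] → cuts [36, 90, 99, 166, 186, 192, 204, 253, 260]
  TgoII (TTGAGATT, off=5): starts [39, 59, 69, 103, 122, 212] → cuts [44, 64, 74, 108, 127, 217]

Pooled cuts: [7, 14, 31, 36, 44, 48, 55, 64, 74, 82, 90, 99, 108, 115, 127, 157, 166, 172, 181, 186, 192, 198, 204, 217, 222, 227, 243, 249, 253, 260]

Fragment lengths:
  7→14: 7 bp
  14→31: 17 bp
  31→36: 5 bp
  36→44: 8 bp
  44→48: 4 bp
  48→55: 7 bp
  55→64: 9 bp
  64→74: 10 bp
  74→82: 8 bp
  82→90: 8 bp
  90→99: 9 bp
  99→108: 9 bp
  108→115: 7 bp
  115→127: 12 bp
  127→157: 30 bp
  157→166: 9 bp
  166→172: 6 bp
  172→181: 9 bp
  181→186: 5 bp
  186→192: 6 bp
  192→198: 6 bp
  198→204: 6 bp
  204→217: 13 bp
  217→222: 5 bp
  222→227: 5 bp
  227→243: 16 bp
  243→249: 6 bp
  249→253: 4 bp
  253→260: 7 bp
  260→7 (wrap): 267-260+7 = 14 bp

[4,4,5,5,5,5,6,6,6,6,6,7,7,7,7,8,8,8,9,9,9,9,9,10,12,13,14,16,17,30]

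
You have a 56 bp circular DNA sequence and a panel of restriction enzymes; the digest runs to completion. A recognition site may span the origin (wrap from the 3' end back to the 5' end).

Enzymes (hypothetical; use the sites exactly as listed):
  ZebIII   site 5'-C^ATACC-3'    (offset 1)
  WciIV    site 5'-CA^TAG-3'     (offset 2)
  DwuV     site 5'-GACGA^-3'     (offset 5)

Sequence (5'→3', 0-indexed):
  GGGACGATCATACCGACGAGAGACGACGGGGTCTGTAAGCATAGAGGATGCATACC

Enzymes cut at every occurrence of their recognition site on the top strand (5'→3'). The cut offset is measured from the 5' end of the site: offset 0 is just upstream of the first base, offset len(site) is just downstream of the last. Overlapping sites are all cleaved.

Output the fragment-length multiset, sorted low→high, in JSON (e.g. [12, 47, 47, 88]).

[2,7,10,10,12,15]

Scan for sites:
  ZebIII CATACC/1: at [8, 50] ⇒ [9, 51]
  WciIV CATAG/2: at [39] ⇒ [41]
  DwuV GACGA/5: at [2, 14, 21] ⇒ [7, 19, 26]

All cut coordinates (distinct, sorted): [7, 9, 19, 26, 41, 51]

Fragments:
  7→9: 2 bp
  9→19: 10 bp
  19→26: 7 bp
  26→41: 15 bp
  41→51: 10 bp
  51→7 (wrap): 56-51+7 = 12 bp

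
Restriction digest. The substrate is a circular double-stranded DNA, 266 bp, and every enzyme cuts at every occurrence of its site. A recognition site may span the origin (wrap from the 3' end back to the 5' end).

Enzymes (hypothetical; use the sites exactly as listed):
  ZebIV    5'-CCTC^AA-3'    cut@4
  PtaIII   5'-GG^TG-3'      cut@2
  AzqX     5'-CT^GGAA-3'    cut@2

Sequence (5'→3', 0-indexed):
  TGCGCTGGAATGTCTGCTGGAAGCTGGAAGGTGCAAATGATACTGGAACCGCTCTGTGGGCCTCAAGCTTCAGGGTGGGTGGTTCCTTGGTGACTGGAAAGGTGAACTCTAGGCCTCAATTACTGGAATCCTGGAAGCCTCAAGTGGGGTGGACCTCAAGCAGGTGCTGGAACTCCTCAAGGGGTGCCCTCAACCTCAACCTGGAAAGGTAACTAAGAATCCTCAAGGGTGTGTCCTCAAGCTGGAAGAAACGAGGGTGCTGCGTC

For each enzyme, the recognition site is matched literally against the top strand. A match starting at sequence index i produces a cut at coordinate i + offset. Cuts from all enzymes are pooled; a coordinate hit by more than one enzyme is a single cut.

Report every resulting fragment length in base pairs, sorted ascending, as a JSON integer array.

[4,4,5,5,5,5,6,6,6,7,7,7,7,7,8,8,8,9,9,10,11,11,12,13,14,15,15,20,22]

Per-enzyme occurrences:
  ZebIV CCTCAA/4: at [60, 113, 137, 153, 174, 187, 193, 220, 234] ⇒ [64, 117, 141, 157, 178, 191, 197, 224, 238]
  PtaIII GGTG/2: at [29, 73, 77, 88, 100, 147, 162, 182, 227, 255] ⇒ [31, 75, 79, 90, 102, 149, 164, 184, 229, 257]
  AzqX CTGGAA/2: at [4, 16, 23, 42, 93, 122, 130, 166, 200, 241] ⇒ [6, 18, 25, 44, 95, 124, 132, 168, 202, 243]

All cut coordinates (distinct, sorted): [6, 18, 25, 31, 44, 64, 75, 79, 90, 95, 102, 117, 124, 132, 141, 149, 157, 164, 168, 178, 184, 191, 197, 202, 224, 229, 238, 243, 257]

Fragments:
  6→18: 12 bp
  18→25: 7 bp
  25→31: 6 bp
  31→44: 13 bp
  44→64: 20 bp
  64→75: 11 bp
  75→79: 4 bp
  79→90: 11 bp
  90→95: 5 bp
  95→102: 7 bp
  102→117: 15 bp
  117→124: 7 bp
  124→132: 8 bp
  132→141: 9 bp
  141→149: 8 bp
  149→157: 8 bp
  157→164: 7 bp
  164→168: 4 bp
  168→178: 10 bp
  178→184: 6 bp
  184→191: 7 bp
  191→197: 6 bp
  197→202: 5 bp
  202→224: 22 bp
  224→229: 5 bp
  229→238: 9 bp
  238→243: 5 bp
  243→257: 14 bp
  257→6 (wrap): 266-257+6 = 15 bp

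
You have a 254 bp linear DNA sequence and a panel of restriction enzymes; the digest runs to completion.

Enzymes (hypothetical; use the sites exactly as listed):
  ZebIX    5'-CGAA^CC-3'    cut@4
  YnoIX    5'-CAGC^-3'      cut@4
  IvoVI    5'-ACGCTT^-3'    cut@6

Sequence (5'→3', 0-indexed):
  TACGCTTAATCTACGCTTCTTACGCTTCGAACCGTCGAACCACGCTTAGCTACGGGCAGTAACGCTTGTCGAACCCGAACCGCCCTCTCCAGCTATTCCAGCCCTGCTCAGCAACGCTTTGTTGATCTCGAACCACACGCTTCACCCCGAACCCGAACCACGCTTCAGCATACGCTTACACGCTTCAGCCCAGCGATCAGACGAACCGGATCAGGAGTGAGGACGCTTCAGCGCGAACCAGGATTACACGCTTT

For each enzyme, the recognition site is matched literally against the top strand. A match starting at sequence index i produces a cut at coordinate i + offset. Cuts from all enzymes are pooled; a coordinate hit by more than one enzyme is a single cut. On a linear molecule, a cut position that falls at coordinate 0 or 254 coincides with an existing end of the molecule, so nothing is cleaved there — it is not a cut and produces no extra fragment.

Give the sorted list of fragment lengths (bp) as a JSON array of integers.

Site scan:
  ZebIX (CGAACC, off=4): starts [27, 35, 69, 75, 128, 147, 153, 201, 233] → cuts [31, 39, 73, 79, 132, 151, 157, 205, 237]
  YnoIX (CAGC, off=4): starts [89, 98, 108, 165, 185, 190, 228] → cuts [93, 102, 112, 169, 189, 194, 232]
  IvoVI (ACGCTT, off=6): starts [1, 12, 21, 41, 61, 113, 136, 159, 171, 179, 222, 247] → cuts [7, 18, 27, 47, 67, 119, 142, 165, 177, 185, 228, 253]

All cut coordinates (distinct, sorted): [7, 18, 27, 31, 39, 47, 67, 73, 79, 93, 102, 112, 119, 132, 142, 151, 157, 165, 169, 177, 185, 189, 194, 205, 228, 232, 237, 253]

Fragments:
  [0,7): 7 bp
  [7,18): 11 bp
  [18,27): 9 bp
  [27,31): 4 bp
  [31,39): 8 bp
  [39,47): 8 bp
  [47,67): 20 bp
  [67,73): 6 bp
  [73,79): 6 bp
  [79,93): 14 bp
  [93,102): 9 bp
  [102,112): 10 bp
  [112,119): 7 bp
  [119,132): 13 bp
  [132,142): 10 bp
  [142,151): 9 bp
  [151,157): 6 bp
  [157,165): 8 bp
  [165,169): 4 bp
  [169,177): 8 bp
  [177,185): 8 bp
  [185,189): 4 bp
  [189,194): 5 bp
  [194,205): 11 bp
  [205,228): 23 bp
  [228,232): 4 bp
  [232,237): 5 bp
  [237,253): 16 bp
  [253,254): 1 bp

[1,4,4,4,4,5,5,6,6,6,7,7,8,8,8,8,8,9,9,9,10,10,11,11,13,14,16,20,23]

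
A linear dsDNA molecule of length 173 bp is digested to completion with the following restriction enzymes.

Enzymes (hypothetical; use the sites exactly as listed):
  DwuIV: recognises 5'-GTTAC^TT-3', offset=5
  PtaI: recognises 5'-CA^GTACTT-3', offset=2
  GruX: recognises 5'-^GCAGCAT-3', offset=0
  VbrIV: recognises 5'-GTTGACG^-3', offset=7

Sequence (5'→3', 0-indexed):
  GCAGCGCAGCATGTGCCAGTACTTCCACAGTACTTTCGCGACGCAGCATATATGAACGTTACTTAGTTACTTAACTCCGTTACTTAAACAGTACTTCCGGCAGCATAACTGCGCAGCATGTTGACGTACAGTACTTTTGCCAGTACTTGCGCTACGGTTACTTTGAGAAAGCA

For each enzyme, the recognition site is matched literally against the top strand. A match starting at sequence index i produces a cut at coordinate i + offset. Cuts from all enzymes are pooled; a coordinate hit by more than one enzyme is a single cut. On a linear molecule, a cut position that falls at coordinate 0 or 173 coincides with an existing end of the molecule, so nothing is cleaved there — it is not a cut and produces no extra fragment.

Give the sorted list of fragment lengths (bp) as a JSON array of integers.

Site scan:
  DwuIV GTTACTT/5: at [57, 65, 78, 156] ⇒ [62, 70, 83, 161]
  PtaI CAGTACTT/2: at [16, 27, 88, 128, 140] ⇒ [18, 29, 90, 130, 142]
  GruX GCAGCAT/0: at [5, 42, 99, 112] ⇒ [5, 42, 99, 112]
  VbrIV GTTGACG/7: at [119] ⇒ [126]

All cut coordinates (distinct, sorted): [5, 18, 29, 42, 62, 70, 83, 90, 99, 112, 126, 130, 142, 161]

Fragment lengths:
  [0,5): 5 bp
  [5,18): 13 bp
  [18,29): 11 bp
  [29,42): 13 bp
  [42,62): 20 bp
  [62,70): 8 bp
  [70,83): 13 bp
  [83,90): 7 bp
  [90,99): 9 bp
  [99,112): 13 bp
  [112,126): 14 bp
  [126,130): 4 bp
  [130,142): 12 bp
  [142,161): 19 bp
  [161,173): 12 bp

[4,5,7,8,9,11,12,12,13,13,13,13,14,19,20]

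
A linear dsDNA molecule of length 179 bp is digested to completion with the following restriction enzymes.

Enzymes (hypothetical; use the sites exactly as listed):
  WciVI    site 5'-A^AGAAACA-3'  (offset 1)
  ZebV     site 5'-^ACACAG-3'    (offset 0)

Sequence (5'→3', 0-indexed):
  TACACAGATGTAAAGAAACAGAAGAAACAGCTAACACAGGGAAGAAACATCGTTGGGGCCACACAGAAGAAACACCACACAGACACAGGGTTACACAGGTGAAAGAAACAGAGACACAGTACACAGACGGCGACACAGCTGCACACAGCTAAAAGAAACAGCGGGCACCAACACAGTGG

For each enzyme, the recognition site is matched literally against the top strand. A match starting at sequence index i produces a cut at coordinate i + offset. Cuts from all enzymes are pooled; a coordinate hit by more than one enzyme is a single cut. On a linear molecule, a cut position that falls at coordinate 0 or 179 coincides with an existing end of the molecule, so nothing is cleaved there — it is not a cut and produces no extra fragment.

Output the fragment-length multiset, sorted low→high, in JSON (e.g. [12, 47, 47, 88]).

Site scan:
  WciVI AAGAAACA/1: at [12, 21, 41, 66, 102, 152] ⇒ [13, 22, 42, 67, 103, 153]
  ZebV ACACAG/0: at [1, 33, 60, 76, 82, 92, 113, 120, 132, 142, 170] ⇒ [1, 33, 60, 76, 82, 92, 113, 120, 132, 142, 170]

All cut coordinates (distinct, sorted): [1, 13, 22, 33, 42, 60, 67, 76, 82, 92, 103, 113, 120, 132, 142, 153, 170]

Fragments:
  [0,1): 1 bp
  [1,13): 12 bp
  [13,22): 9 bp
  [22,33): 11 bp
  [33,42): 9 bp
  [42,60): 18 bp
  [60,67): 7 bp
  [67,76): 9 bp
  [76,82): 6 bp
  [82,92): 10 bp
  [92,103): 11 bp
  [103,113): 10 bp
  [113,120): 7 bp
  [120,132): 12 bp
  [132,142): 10 bp
  [142,153): 11 bp
  [153,170): 17 bp
  [170,179): 9 bp

[1,6,7,7,9,9,9,9,10,10,10,11,11,11,12,12,17,18]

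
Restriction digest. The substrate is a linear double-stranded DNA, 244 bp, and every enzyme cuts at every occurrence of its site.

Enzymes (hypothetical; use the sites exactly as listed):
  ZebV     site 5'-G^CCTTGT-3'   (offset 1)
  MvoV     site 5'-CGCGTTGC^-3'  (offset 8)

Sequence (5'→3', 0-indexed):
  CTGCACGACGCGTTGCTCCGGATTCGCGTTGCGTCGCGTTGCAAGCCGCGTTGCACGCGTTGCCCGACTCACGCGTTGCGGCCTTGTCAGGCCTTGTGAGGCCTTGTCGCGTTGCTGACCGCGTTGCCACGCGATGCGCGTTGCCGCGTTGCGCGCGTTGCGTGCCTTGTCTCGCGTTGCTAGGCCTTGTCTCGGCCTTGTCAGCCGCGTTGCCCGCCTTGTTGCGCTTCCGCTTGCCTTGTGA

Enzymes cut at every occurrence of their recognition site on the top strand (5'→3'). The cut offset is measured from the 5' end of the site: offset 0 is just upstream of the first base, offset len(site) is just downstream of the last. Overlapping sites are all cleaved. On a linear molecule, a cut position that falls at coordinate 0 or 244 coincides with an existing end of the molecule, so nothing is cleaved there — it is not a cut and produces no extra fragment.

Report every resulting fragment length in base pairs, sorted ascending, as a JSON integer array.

[2,3,3,4,8,8,9,9,10,10,10,11,12,12,14,16,16,16,16,17,18,20]

Per-enzyme occurrences:
  ZebV GCCTTGT/1: at [80, 90, 100, 163, 183, 194, 215, 235] ⇒ [81, 91, 101, 164, 184, 195, 216, 236]
  MvoV CGCGTTGC/8: at [8, 24, 34, 46, 55, 71, 107, 119, 136, 144, 153, 172, 205] ⇒ [16, 32, 42, 54, 63, 79, 115, 127, 144, 152, 161, 180, 213]

All cut coordinates (distinct, sorted): [16, 32, 42, 54, 63, 79, 81, 91, 101, 115, 127, 144, 152, 161, 164, 180, 184, 195, 213, 216, 236]

Fragments:
  [0,16): 16 bp
  [16,32): 16 bp
  [32,42): 10 bp
  [42,54): 12 bp
  [54,63): 9 bp
  [63,79): 16 bp
  [79,81): 2 bp
  [81,91): 10 bp
  [91,101): 10 bp
  [101,115): 14 bp
  [115,127): 12 bp
  [127,144): 17 bp
  [144,152): 8 bp
  [152,161): 9 bp
  [161,164): 3 bp
  [164,180): 16 bp
  [180,184): 4 bp
  [184,195): 11 bp
  [195,213): 18 bp
  [213,216): 3 bp
  [216,236): 20 bp
  [236,244): 8 bp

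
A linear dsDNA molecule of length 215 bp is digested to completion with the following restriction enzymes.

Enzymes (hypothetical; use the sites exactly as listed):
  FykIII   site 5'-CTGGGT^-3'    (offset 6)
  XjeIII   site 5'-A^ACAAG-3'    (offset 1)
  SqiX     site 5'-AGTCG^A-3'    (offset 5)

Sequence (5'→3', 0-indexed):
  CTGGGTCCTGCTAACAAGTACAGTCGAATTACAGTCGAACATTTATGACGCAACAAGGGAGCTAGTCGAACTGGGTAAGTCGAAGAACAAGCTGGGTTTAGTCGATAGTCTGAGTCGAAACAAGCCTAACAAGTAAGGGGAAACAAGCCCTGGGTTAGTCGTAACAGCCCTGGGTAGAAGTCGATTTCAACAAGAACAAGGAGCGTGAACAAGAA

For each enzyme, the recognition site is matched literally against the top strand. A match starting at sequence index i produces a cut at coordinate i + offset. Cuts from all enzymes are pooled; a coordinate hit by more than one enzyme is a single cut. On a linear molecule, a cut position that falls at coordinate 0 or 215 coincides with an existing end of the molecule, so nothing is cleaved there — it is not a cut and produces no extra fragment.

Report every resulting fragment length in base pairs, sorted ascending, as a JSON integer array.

[2,4,6,6,6,6,7,7,7,8,8,9,11,11,13,13,13,13,14,15,16,20]

Site scan:
  FykIII (CTGGGT, off=6): starts [0, 70, 91, 149, 169] → cuts [6, 76, 97, 155, 175]
  XjeIII (AACAAG, off=1): starts [12, 51, 85, 118, 127, 141, 188, 194, 207] → cuts [13, 52, 86, 119, 128, 142, 189, 195, 208]
  SqiX (AGTCGA, off=5): starts [21, 32, 63, 77, 99, 112, 178] → cuts [26, 37, 68, 82, 104, 117, 183]

Pooled cuts: [6, 13, 26, 37, 52, 68, 76, 82, 86, 97, 104, 117, 119, 128, 142, 155, 175, 183, 189, 195, 208]

Fragments:
  [0,6): 6 bp
  [6,13): 7 bp
  [13,26): 13 bp
  [26,37): 11 bp
  [37,52): 15 bp
  [52,68): 16 bp
  [68,76): 8 bp
  [76,82): 6 bp
  [82,86): 4 bp
  [86,97): 11 bp
  [97,104): 7 bp
  [104,117): 13 bp
  [117,119): 2 bp
  [119,128): 9 bp
  [128,142): 14 bp
  [142,155): 13 bp
  [155,175): 20 bp
  [175,183): 8 bp
  [183,189): 6 bp
  [189,195): 6 bp
  [195,208): 13 bp
  [208,215): 7 bp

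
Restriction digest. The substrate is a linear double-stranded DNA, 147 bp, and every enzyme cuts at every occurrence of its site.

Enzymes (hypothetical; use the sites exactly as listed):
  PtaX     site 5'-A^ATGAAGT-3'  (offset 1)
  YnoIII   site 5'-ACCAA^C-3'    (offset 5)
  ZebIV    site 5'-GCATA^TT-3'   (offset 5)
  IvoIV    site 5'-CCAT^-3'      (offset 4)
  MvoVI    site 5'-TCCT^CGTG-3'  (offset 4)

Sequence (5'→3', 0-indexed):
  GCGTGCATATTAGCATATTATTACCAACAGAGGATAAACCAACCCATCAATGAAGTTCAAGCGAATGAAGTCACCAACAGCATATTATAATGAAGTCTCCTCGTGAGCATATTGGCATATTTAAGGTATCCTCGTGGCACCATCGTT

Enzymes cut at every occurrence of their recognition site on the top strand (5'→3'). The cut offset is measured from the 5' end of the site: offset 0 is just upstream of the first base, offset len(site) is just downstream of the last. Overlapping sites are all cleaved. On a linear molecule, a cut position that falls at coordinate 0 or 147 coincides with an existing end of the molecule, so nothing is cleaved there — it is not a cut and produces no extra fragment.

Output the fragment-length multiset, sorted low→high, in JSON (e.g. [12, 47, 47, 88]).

[2,4,5,5,7,8,8,9,10,10,11,12,13,13,15,15]

Scan for sites:
  PtaX (AATGAAGT, off=1): starts [48, 63, 88] → cuts [49, 64, 89]
  YnoIII (ACCAAC, off=5): starts [22, 37, 72] → cuts [27, 42, 77]
  ZebIV (GCATATT, off=5): starts [4, 12, 79, 106, 114] → cuts [9, 17, 84, 111, 119]
  IvoIV (CCAT, off=4): starts [43, 139] → cuts [47, 143]
  MvoVI (TCCTCGTG, off=4): starts [97, 128] → cuts [101, 132]

Pooled cuts: [9, 17, 27, 42, 47, 49, 64, 77, 84, 89, 101, 111, 119, 132, 143]

Fragments:
  [0,9): 9 bp
  [9,17): 8 bp
  [17,27): 10 bp
  [27,42): 15 bp
  [42,47): 5 bp
  [47,49): 2 bp
  [49,64): 15 bp
  [64,77): 13 bp
  [77,84): 7 bp
  [84,89): 5 bp
  [89,101): 12 bp
  [101,111): 10 bp
  [111,119): 8 bp
  [119,132): 13 bp
  [132,143): 11 bp
  [143,147): 4 bp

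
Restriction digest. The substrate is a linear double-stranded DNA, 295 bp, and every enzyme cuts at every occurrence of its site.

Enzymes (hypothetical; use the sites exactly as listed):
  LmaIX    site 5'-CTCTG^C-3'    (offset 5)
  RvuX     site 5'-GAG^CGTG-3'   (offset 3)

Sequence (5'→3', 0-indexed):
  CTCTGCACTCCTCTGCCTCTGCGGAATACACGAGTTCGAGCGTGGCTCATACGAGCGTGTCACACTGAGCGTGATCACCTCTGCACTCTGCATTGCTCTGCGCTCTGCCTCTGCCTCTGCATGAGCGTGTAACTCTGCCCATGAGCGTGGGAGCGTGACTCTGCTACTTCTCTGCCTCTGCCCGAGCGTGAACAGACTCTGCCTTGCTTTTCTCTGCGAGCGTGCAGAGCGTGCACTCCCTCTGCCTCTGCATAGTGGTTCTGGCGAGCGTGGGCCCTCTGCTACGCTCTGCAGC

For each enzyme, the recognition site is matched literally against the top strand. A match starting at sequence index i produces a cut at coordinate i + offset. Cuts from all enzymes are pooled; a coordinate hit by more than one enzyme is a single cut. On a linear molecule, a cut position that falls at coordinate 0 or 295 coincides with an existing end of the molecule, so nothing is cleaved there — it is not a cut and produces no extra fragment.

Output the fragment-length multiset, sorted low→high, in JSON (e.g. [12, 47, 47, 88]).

Site scan:
  LmaIX (CTCTGC, off=5): starts [0, 10, 16, 78, 85, 95, 102, 108, 114, 132, 158, 169, 175, 196, 211, 239, 245, 276, 286] → cuts [5, 15, 21, 83, 90, 100, 107, 113, 119, 137, 163, 174, 180, 201, 216, 244, 250, 281, 291]
  RvuX (GAGCGTG, off=3): starts [37, 52, 66, 122, 142, 150, 183, 217, 226, 265] → cuts [40, 55, 69, 125, 145, 153, 186, 220, 229, 268]

All cut coordinates (distinct, sorted): [5, 15, 21, 40, 55, 69, 83, 90, 100, 107, 113, 119, 125, 137, 145, 153, 163, 174, 180, 186, 201, 216, 220, 229, 244, 250, 268, 281, 291]

Fragments:
  [0,5): 5 bp
  [5,15): 10 bp
  [15,21): 6 bp
  [21,40): 19 bp
  [40,55): 15 bp
  [55,69): 14 bp
  [69,83): 14 bp
  [83,90): 7 bp
  [90,100): 10 bp
  [100,107): 7 bp
  [107,113): 6 bp
  [113,119): 6 bp
  [119,125): 6 bp
  [125,137): 12 bp
  [137,145): 8 bp
  [145,153): 8 bp
  [153,163): 10 bp
  [163,174): 11 bp
  [174,180): 6 bp
  [180,186): 6 bp
  [186,201): 15 bp
  [201,216): 15 bp
  [216,220): 4 bp
  [220,229): 9 bp
  [229,244): 15 bp
  [244,250): 6 bp
  [250,268): 18 bp
  [268,281): 13 bp
  [281,291): 10 bp
  [291,295): 4 bp

[4,4,5,6,6,6,6,6,6,6,7,7,8,8,9,10,10,10,10,11,12,13,14,14,15,15,15,15,18,19]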